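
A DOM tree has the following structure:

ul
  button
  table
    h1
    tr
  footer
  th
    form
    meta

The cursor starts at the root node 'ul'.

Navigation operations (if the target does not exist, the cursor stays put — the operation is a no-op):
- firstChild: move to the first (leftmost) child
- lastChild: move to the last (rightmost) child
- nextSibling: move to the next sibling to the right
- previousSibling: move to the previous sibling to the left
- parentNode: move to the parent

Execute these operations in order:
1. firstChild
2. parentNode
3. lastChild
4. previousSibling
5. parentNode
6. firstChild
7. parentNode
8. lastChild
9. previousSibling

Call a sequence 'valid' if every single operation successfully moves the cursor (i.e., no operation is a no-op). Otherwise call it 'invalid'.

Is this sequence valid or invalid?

After 1 (firstChild): button
After 2 (parentNode): ul
After 3 (lastChild): th
After 4 (previousSibling): footer
After 5 (parentNode): ul
After 6 (firstChild): button
After 7 (parentNode): ul
After 8 (lastChild): th
After 9 (previousSibling): footer

Answer: valid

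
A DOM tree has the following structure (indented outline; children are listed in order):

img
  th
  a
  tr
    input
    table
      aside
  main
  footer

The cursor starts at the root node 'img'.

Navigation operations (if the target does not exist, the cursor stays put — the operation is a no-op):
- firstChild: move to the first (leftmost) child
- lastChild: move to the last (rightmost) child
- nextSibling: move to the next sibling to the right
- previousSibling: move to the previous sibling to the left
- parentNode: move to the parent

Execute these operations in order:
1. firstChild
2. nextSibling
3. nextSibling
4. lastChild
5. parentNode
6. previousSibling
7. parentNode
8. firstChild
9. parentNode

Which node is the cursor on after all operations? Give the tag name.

Answer: img

Derivation:
After 1 (firstChild): th
After 2 (nextSibling): a
After 3 (nextSibling): tr
After 4 (lastChild): table
After 5 (parentNode): tr
After 6 (previousSibling): a
After 7 (parentNode): img
After 8 (firstChild): th
After 9 (parentNode): img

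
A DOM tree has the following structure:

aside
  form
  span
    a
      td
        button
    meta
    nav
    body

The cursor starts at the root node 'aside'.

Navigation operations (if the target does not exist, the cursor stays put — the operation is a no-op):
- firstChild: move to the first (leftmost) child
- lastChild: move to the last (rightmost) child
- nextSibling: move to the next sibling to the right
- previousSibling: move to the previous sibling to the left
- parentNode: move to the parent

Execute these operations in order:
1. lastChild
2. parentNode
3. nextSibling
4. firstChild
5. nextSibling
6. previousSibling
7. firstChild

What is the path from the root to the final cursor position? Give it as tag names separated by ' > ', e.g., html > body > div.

After 1 (lastChild): span
After 2 (parentNode): aside
After 3 (nextSibling): aside (no-op, stayed)
After 4 (firstChild): form
After 5 (nextSibling): span
After 6 (previousSibling): form
After 7 (firstChild): form (no-op, stayed)

Answer: aside > form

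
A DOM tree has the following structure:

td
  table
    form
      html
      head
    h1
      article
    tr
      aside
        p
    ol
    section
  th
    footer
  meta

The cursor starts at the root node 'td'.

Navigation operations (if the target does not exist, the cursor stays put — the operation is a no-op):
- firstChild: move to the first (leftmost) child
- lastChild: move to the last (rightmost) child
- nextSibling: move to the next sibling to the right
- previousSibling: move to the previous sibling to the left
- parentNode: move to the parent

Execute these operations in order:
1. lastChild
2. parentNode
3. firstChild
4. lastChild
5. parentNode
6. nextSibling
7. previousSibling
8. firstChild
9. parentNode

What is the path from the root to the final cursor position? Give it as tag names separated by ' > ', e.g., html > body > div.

Answer: td > table

Derivation:
After 1 (lastChild): meta
After 2 (parentNode): td
After 3 (firstChild): table
After 4 (lastChild): section
After 5 (parentNode): table
After 6 (nextSibling): th
After 7 (previousSibling): table
After 8 (firstChild): form
After 9 (parentNode): table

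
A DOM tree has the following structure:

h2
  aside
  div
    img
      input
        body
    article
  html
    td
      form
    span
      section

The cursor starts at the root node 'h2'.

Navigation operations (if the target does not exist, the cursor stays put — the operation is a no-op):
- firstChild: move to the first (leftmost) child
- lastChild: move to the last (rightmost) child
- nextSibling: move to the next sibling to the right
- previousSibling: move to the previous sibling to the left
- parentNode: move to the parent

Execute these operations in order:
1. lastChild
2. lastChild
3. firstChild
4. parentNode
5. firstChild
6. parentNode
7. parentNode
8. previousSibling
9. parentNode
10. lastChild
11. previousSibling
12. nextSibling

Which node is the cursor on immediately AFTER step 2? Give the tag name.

Answer: span

Derivation:
After 1 (lastChild): html
After 2 (lastChild): span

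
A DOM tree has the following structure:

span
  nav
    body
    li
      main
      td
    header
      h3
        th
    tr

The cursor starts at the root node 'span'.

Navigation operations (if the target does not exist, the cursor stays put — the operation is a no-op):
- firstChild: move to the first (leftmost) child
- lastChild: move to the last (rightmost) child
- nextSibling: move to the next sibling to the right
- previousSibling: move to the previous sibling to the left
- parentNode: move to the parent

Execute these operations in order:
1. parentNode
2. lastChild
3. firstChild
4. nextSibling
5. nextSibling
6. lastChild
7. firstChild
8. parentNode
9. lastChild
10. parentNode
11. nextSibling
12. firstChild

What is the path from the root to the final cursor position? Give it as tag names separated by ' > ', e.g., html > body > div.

Answer: span > nav > header > h3 > th

Derivation:
After 1 (parentNode): span (no-op, stayed)
After 2 (lastChild): nav
After 3 (firstChild): body
After 4 (nextSibling): li
After 5 (nextSibling): header
After 6 (lastChild): h3
After 7 (firstChild): th
After 8 (parentNode): h3
After 9 (lastChild): th
After 10 (parentNode): h3
After 11 (nextSibling): h3 (no-op, stayed)
After 12 (firstChild): th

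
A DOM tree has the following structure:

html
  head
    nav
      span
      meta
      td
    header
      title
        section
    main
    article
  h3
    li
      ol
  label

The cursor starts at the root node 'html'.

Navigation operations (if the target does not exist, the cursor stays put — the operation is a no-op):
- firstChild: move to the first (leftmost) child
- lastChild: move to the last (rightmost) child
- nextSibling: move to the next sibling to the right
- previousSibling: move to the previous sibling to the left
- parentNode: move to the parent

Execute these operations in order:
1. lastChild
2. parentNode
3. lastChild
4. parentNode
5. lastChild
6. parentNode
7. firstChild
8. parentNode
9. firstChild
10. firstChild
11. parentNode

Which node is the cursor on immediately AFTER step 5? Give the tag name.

Answer: label

Derivation:
After 1 (lastChild): label
After 2 (parentNode): html
After 3 (lastChild): label
After 4 (parentNode): html
After 5 (lastChild): label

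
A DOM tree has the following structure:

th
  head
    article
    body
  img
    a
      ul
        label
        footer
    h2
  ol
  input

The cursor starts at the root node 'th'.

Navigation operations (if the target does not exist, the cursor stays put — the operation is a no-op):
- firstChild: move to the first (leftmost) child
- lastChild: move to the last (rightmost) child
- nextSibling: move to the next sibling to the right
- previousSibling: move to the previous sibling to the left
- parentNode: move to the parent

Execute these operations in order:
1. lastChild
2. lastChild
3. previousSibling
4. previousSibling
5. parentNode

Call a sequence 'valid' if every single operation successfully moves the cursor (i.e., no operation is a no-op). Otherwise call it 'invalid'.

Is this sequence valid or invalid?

Answer: invalid

Derivation:
After 1 (lastChild): input
After 2 (lastChild): input (no-op, stayed)
After 3 (previousSibling): ol
After 4 (previousSibling): img
After 5 (parentNode): th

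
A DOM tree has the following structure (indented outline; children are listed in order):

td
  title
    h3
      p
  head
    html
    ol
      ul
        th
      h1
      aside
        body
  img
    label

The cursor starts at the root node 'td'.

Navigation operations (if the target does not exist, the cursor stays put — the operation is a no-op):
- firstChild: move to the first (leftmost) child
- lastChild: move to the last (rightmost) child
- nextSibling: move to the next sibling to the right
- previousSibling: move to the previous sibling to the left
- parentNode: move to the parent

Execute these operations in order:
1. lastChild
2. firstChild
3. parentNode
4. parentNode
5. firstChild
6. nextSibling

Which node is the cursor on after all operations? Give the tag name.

After 1 (lastChild): img
After 2 (firstChild): label
After 3 (parentNode): img
After 4 (parentNode): td
After 5 (firstChild): title
After 6 (nextSibling): head

Answer: head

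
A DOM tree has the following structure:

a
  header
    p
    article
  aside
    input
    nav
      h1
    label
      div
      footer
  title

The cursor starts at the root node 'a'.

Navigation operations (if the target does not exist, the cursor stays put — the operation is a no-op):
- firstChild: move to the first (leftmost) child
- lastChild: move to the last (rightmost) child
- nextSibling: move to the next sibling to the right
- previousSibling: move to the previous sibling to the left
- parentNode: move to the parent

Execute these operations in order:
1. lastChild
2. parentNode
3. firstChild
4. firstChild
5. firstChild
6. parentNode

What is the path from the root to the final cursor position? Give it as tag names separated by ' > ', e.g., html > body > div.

After 1 (lastChild): title
After 2 (parentNode): a
After 3 (firstChild): header
After 4 (firstChild): p
After 5 (firstChild): p (no-op, stayed)
After 6 (parentNode): header

Answer: a > header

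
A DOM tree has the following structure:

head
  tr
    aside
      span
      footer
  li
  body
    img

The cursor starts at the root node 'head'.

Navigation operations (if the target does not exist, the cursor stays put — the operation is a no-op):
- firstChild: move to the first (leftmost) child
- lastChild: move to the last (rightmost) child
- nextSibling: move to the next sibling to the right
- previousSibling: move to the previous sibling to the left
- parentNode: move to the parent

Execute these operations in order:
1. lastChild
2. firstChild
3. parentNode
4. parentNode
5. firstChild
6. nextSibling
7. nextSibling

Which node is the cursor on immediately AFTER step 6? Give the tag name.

Answer: li

Derivation:
After 1 (lastChild): body
After 2 (firstChild): img
After 3 (parentNode): body
After 4 (parentNode): head
After 5 (firstChild): tr
After 6 (nextSibling): li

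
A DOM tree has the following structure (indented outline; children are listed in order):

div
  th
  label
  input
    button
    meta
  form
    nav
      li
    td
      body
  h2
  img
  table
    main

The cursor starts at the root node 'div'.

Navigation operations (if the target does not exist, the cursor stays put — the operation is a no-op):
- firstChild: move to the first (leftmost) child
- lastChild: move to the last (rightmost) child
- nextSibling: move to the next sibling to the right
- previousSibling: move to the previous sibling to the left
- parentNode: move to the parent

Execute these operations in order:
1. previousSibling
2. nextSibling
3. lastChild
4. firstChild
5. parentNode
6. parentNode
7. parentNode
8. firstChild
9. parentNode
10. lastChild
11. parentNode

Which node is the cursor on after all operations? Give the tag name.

After 1 (previousSibling): div (no-op, stayed)
After 2 (nextSibling): div (no-op, stayed)
After 3 (lastChild): table
After 4 (firstChild): main
After 5 (parentNode): table
After 6 (parentNode): div
After 7 (parentNode): div (no-op, stayed)
After 8 (firstChild): th
After 9 (parentNode): div
After 10 (lastChild): table
After 11 (parentNode): div

Answer: div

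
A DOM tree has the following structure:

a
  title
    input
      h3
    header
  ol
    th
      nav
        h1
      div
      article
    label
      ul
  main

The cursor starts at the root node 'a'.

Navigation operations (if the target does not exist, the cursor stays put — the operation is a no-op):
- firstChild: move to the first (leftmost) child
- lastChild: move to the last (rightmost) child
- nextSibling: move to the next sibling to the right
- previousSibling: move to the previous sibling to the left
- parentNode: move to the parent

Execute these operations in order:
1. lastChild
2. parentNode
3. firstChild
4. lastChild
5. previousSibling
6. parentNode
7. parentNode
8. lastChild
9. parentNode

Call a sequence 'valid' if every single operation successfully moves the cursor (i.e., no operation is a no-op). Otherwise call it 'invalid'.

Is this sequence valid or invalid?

Answer: valid

Derivation:
After 1 (lastChild): main
After 2 (parentNode): a
After 3 (firstChild): title
After 4 (lastChild): header
After 5 (previousSibling): input
After 6 (parentNode): title
After 7 (parentNode): a
After 8 (lastChild): main
After 9 (parentNode): a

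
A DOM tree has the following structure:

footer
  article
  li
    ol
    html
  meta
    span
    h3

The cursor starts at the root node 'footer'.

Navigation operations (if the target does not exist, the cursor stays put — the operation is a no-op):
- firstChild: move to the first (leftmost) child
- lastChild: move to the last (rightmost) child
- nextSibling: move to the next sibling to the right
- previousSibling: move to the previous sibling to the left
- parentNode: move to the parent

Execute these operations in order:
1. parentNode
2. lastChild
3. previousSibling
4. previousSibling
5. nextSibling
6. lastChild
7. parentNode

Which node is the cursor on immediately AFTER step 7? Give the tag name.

Answer: li

Derivation:
After 1 (parentNode): footer (no-op, stayed)
After 2 (lastChild): meta
After 3 (previousSibling): li
After 4 (previousSibling): article
After 5 (nextSibling): li
After 6 (lastChild): html
After 7 (parentNode): li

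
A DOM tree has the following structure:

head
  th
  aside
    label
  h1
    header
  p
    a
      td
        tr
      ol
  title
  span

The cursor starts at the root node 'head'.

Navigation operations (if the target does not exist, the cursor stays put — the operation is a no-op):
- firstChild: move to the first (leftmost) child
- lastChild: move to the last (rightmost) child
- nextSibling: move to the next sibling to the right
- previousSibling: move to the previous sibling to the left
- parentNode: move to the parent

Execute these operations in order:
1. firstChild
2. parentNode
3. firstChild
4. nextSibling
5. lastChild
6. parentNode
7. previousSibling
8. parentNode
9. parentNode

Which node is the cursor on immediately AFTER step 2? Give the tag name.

After 1 (firstChild): th
After 2 (parentNode): head

Answer: head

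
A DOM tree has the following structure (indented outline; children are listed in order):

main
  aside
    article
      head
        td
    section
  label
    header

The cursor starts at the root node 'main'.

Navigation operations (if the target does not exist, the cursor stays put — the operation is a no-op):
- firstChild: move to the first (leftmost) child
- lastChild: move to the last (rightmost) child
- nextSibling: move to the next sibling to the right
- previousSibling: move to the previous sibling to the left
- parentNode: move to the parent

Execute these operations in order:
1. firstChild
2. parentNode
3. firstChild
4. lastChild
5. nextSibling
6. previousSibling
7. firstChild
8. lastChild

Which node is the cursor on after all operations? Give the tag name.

After 1 (firstChild): aside
After 2 (parentNode): main
After 3 (firstChild): aside
After 4 (lastChild): section
After 5 (nextSibling): section (no-op, stayed)
After 6 (previousSibling): article
After 7 (firstChild): head
After 8 (lastChild): td

Answer: td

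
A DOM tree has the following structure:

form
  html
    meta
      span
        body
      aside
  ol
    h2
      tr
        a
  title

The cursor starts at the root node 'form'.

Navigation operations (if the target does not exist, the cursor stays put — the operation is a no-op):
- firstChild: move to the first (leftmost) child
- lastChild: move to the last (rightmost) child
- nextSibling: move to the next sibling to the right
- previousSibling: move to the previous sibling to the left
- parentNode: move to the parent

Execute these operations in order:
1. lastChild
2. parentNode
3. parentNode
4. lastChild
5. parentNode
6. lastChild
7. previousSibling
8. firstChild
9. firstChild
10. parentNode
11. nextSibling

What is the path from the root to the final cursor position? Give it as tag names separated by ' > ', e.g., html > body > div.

Answer: form > ol > h2

Derivation:
After 1 (lastChild): title
After 2 (parentNode): form
After 3 (parentNode): form (no-op, stayed)
After 4 (lastChild): title
After 5 (parentNode): form
After 6 (lastChild): title
After 7 (previousSibling): ol
After 8 (firstChild): h2
After 9 (firstChild): tr
After 10 (parentNode): h2
After 11 (nextSibling): h2 (no-op, stayed)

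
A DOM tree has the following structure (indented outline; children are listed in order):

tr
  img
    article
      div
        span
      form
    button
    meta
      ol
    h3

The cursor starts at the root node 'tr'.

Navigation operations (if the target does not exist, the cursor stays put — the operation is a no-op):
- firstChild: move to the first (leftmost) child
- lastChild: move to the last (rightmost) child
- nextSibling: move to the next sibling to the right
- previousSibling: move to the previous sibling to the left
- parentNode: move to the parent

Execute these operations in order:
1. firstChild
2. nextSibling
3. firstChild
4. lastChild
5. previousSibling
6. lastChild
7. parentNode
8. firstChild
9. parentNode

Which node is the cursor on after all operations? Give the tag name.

Answer: div

Derivation:
After 1 (firstChild): img
After 2 (nextSibling): img (no-op, stayed)
After 3 (firstChild): article
After 4 (lastChild): form
After 5 (previousSibling): div
After 6 (lastChild): span
After 7 (parentNode): div
After 8 (firstChild): span
After 9 (parentNode): div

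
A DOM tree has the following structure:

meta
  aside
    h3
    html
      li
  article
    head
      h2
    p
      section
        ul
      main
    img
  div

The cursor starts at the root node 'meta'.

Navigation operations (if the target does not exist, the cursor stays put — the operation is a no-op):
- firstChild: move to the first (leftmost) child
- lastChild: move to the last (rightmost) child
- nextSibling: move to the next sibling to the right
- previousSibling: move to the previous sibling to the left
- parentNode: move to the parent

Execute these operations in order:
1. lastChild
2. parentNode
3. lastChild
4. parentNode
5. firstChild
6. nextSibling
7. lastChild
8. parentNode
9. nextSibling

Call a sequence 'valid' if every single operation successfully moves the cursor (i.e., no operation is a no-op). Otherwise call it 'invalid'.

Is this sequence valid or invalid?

Answer: valid

Derivation:
After 1 (lastChild): div
After 2 (parentNode): meta
After 3 (lastChild): div
After 4 (parentNode): meta
After 5 (firstChild): aside
After 6 (nextSibling): article
After 7 (lastChild): img
After 8 (parentNode): article
After 9 (nextSibling): div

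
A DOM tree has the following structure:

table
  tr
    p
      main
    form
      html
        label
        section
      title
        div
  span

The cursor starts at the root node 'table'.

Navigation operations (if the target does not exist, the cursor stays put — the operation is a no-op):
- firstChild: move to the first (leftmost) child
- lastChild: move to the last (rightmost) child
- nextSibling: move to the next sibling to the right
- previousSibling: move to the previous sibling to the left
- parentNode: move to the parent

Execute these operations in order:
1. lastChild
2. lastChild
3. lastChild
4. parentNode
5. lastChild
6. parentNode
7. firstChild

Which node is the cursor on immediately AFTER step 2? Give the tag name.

After 1 (lastChild): span
After 2 (lastChild): span (no-op, stayed)

Answer: span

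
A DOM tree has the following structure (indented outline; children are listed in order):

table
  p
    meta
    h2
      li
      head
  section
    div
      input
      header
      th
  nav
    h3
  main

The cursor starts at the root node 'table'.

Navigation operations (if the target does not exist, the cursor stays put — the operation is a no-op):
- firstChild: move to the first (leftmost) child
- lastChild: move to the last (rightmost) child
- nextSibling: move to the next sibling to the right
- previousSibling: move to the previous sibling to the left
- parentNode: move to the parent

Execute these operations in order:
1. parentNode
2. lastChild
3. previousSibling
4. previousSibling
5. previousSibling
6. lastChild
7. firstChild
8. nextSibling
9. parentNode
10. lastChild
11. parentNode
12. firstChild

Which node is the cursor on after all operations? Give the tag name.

After 1 (parentNode): table (no-op, stayed)
After 2 (lastChild): main
After 3 (previousSibling): nav
After 4 (previousSibling): section
After 5 (previousSibling): p
After 6 (lastChild): h2
After 7 (firstChild): li
After 8 (nextSibling): head
After 9 (parentNode): h2
After 10 (lastChild): head
After 11 (parentNode): h2
After 12 (firstChild): li

Answer: li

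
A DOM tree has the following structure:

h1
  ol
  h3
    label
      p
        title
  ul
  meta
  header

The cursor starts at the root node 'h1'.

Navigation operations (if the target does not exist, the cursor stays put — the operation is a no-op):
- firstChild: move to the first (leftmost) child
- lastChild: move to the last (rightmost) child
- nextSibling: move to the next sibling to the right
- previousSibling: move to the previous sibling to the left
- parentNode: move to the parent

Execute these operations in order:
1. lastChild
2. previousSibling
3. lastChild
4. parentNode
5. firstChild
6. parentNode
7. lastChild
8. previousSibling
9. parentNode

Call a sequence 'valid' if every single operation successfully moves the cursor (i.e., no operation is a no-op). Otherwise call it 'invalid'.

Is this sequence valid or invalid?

Answer: invalid

Derivation:
After 1 (lastChild): header
After 2 (previousSibling): meta
After 3 (lastChild): meta (no-op, stayed)
After 4 (parentNode): h1
After 5 (firstChild): ol
After 6 (parentNode): h1
After 7 (lastChild): header
After 8 (previousSibling): meta
After 9 (parentNode): h1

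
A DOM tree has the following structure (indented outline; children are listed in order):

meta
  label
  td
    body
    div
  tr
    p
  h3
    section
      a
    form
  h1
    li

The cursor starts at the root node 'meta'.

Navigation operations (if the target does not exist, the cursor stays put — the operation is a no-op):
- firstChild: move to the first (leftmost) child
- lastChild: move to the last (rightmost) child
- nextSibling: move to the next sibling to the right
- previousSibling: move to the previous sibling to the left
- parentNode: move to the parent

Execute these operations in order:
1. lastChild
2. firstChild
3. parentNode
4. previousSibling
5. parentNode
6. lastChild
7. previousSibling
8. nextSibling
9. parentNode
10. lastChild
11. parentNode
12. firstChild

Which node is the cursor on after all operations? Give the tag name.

After 1 (lastChild): h1
After 2 (firstChild): li
After 3 (parentNode): h1
After 4 (previousSibling): h3
After 5 (parentNode): meta
After 6 (lastChild): h1
After 7 (previousSibling): h3
After 8 (nextSibling): h1
After 9 (parentNode): meta
After 10 (lastChild): h1
After 11 (parentNode): meta
After 12 (firstChild): label

Answer: label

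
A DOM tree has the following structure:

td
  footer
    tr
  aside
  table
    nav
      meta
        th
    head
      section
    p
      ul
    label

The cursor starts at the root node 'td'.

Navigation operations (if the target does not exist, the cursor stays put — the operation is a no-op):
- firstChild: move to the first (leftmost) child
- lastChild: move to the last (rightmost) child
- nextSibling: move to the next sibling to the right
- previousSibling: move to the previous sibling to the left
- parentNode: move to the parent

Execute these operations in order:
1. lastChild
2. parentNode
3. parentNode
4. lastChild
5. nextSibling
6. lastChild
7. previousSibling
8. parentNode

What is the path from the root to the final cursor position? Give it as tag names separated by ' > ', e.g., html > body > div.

Answer: td > table

Derivation:
After 1 (lastChild): table
After 2 (parentNode): td
After 3 (parentNode): td (no-op, stayed)
After 4 (lastChild): table
After 5 (nextSibling): table (no-op, stayed)
After 6 (lastChild): label
After 7 (previousSibling): p
After 8 (parentNode): table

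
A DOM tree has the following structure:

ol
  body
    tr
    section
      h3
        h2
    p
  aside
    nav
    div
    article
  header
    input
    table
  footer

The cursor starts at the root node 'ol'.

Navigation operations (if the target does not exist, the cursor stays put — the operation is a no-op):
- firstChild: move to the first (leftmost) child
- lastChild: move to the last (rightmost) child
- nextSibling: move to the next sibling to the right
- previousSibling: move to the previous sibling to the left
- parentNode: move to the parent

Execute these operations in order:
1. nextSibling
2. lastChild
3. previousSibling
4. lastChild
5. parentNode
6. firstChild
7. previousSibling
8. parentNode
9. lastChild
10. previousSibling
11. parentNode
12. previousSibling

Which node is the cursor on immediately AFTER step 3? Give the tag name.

Answer: header

Derivation:
After 1 (nextSibling): ol (no-op, stayed)
After 2 (lastChild): footer
After 3 (previousSibling): header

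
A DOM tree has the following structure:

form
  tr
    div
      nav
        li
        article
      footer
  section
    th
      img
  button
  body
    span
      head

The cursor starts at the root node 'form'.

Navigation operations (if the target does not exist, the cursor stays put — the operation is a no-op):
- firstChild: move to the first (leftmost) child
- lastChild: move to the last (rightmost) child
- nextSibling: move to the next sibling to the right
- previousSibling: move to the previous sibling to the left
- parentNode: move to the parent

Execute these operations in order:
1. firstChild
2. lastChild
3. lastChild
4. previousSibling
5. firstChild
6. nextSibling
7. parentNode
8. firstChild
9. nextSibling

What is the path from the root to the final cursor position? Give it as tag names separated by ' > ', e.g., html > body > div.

Answer: form > tr > div > nav > article

Derivation:
After 1 (firstChild): tr
After 2 (lastChild): div
After 3 (lastChild): footer
After 4 (previousSibling): nav
After 5 (firstChild): li
After 6 (nextSibling): article
After 7 (parentNode): nav
After 8 (firstChild): li
After 9 (nextSibling): article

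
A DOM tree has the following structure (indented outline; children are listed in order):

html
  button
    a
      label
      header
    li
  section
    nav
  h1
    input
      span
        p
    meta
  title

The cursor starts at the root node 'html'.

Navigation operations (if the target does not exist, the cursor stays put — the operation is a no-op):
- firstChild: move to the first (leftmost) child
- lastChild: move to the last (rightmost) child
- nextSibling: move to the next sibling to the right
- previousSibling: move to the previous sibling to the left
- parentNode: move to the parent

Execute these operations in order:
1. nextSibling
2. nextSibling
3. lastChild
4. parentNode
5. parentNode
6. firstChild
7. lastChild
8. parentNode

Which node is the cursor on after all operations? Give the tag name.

Answer: button

Derivation:
After 1 (nextSibling): html (no-op, stayed)
After 2 (nextSibling): html (no-op, stayed)
After 3 (lastChild): title
After 4 (parentNode): html
After 5 (parentNode): html (no-op, stayed)
After 6 (firstChild): button
After 7 (lastChild): li
After 8 (parentNode): button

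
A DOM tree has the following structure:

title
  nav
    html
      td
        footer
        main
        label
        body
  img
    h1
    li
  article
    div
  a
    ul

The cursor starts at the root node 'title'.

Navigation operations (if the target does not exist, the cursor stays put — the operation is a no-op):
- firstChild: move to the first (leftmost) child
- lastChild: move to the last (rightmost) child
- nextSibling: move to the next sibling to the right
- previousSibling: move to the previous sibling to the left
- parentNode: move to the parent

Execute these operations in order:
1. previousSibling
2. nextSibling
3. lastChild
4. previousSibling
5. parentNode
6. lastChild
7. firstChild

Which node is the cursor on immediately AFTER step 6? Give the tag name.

Answer: a

Derivation:
After 1 (previousSibling): title (no-op, stayed)
After 2 (nextSibling): title (no-op, stayed)
After 3 (lastChild): a
After 4 (previousSibling): article
After 5 (parentNode): title
After 6 (lastChild): a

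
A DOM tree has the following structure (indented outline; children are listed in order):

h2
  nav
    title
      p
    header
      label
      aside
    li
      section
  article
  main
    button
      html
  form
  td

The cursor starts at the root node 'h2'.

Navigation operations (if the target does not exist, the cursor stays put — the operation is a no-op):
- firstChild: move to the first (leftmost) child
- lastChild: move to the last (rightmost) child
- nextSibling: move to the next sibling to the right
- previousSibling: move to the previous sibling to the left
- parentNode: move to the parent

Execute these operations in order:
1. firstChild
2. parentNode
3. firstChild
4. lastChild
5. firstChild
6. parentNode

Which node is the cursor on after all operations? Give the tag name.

After 1 (firstChild): nav
After 2 (parentNode): h2
After 3 (firstChild): nav
After 4 (lastChild): li
After 5 (firstChild): section
After 6 (parentNode): li

Answer: li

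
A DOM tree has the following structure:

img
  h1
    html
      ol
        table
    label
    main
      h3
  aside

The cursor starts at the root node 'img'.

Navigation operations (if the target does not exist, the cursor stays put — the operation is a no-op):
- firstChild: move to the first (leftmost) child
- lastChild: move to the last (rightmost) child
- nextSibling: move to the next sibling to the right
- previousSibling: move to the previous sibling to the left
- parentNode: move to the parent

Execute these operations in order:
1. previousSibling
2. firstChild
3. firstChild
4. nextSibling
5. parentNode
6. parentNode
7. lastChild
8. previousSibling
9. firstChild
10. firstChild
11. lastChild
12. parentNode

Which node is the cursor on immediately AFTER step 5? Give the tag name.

After 1 (previousSibling): img (no-op, stayed)
After 2 (firstChild): h1
After 3 (firstChild): html
After 4 (nextSibling): label
After 5 (parentNode): h1

Answer: h1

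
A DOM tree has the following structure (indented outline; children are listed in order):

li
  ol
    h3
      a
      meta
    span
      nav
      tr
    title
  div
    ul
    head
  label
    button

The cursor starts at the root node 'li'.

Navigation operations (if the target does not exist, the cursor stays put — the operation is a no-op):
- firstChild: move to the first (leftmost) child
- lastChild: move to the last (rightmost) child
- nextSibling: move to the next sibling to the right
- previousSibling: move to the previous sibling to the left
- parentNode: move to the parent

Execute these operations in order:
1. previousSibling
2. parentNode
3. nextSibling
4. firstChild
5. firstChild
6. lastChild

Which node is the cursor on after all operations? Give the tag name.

Answer: meta

Derivation:
After 1 (previousSibling): li (no-op, stayed)
After 2 (parentNode): li (no-op, stayed)
After 3 (nextSibling): li (no-op, stayed)
After 4 (firstChild): ol
After 5 (firstChild): h3
After 6 (lastChild): meta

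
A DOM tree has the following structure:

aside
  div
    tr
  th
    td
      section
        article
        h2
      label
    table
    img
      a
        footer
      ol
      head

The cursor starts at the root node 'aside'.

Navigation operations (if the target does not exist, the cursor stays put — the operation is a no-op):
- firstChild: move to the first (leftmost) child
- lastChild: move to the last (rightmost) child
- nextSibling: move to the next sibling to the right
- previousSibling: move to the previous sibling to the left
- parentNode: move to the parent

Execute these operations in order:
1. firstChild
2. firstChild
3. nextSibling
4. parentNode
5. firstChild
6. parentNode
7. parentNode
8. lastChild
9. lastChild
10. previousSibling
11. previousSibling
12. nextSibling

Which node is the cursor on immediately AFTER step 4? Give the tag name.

After 1 (firstChild): div
After 2 (firstChild): tr
After 3 (nextSibling): tr (no-op, stayed)
After 4 (parentNode): div

Answer: div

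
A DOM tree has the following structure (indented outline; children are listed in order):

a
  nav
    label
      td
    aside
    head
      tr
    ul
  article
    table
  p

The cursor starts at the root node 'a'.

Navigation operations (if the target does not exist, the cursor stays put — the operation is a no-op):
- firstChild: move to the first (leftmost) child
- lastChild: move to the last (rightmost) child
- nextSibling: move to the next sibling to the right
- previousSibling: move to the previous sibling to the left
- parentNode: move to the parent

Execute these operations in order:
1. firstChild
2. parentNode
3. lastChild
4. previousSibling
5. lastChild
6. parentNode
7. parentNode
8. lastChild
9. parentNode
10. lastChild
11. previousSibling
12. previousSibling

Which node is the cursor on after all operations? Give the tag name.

Answer: nav

Derivation:
After 1 (firstChild): nav
After 2 (parentNode): a
After 3 (lastChild): p
After 4 (previousSibling): article
After 5 (lastChild): table
After 6 (parentNode): article
After 7 (parentNode): a
After 8 (lastChild): p
After 9 (parentNode): a
After 10 (lastChild): p
After 11 (previousSibling): article
After 12 (previousSibling): nav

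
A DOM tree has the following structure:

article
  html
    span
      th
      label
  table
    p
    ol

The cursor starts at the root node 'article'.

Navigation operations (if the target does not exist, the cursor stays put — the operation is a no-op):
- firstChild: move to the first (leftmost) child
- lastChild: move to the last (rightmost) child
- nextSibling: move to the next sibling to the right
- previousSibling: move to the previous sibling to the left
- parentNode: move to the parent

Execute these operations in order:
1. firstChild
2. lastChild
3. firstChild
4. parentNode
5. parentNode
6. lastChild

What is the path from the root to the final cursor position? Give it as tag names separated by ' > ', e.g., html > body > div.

After 1 (firstChild): html
After 2 (lastChild): span
After 3 (firstChild): th
After 4 (parentNode): span
After 5 (parentNode): html
After 6 (lastChild): span

Answer: article > html > span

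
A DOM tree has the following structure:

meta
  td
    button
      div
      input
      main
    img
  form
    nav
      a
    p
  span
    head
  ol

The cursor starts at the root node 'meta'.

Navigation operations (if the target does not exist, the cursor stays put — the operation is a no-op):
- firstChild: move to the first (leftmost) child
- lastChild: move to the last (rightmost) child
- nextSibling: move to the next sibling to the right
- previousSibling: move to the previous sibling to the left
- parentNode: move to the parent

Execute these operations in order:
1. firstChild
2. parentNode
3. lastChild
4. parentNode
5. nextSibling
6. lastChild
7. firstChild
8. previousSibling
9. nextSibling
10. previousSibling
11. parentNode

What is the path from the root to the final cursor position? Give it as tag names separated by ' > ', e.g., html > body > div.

After 1 (firstChild): td
After 2 (parentNode): meta
After 3 (lastChild): ol
After 4 (parentNode): meta
After 5 (nextSibling): meta (no-op, stayed)
After 6 (lastChild): ol
After 7 (firstChild): ol (no-op, stayed)
After 8 (previousSibling): span
After 9 (nextSibling): ol
After 10 (previousSibling): span
After 11 (parentNode): meta

Answer: meta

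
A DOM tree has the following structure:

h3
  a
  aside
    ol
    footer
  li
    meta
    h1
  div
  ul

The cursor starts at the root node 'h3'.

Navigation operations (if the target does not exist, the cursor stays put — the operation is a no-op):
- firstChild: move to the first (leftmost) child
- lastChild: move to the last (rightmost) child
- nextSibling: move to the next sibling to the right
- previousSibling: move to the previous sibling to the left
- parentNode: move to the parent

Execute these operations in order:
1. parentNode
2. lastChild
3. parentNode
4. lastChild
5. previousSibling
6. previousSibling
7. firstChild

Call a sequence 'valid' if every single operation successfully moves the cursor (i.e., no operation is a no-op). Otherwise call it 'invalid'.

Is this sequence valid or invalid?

Answer: invalid

Derivation:
After 1 (parentNode): h3 (no-op, stayed)
After 2 (lastChild): ul
After 3 (parentNode): h3
After 4 (lastChild): ul
After 5 (previousSibling): div
After 6 (previousSibling): li
After 7 (firstChild): meta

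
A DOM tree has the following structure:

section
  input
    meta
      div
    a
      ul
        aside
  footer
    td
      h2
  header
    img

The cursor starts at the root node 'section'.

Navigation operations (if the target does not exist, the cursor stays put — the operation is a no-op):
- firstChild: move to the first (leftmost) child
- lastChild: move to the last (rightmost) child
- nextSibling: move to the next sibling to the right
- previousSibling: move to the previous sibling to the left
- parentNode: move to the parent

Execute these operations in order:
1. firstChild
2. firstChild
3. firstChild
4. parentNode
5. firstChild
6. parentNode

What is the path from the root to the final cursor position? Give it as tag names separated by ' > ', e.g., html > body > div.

After 1 (firstChild): input
After 2 (firstChild): meta
After 3 (firstChild): div
After 4 (parentNode): meta
After 5 (firstChild): div
After 6 (parentNode): meta

Answer: section > input > meta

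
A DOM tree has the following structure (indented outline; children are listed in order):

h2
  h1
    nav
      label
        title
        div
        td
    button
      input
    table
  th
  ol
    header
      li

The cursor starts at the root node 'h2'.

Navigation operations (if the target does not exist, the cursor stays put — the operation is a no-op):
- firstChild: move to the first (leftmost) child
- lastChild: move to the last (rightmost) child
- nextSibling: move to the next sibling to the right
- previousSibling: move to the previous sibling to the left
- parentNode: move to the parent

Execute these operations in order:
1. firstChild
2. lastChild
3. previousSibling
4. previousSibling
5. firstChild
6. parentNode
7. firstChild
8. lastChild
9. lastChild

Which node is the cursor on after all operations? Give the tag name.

After 1 (firstChild): h1
After 2 (lastChild): table
After 3 (previousSibling): button
After 4 (previousSibling): nav
After 5 (firstChild): label
After 6 (parentNode): nav
After 7 (firstChild): label
After 8 (lastChild): td
After 9 (lastChild): td (no-op, stayed)

Answer: td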